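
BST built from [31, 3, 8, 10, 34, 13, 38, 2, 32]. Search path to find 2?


BST root = 31
Search for 2: compare at each node
Path: [31, 3, 2]


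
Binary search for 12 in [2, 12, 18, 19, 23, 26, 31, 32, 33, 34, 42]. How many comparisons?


Search for 12:
[0,10] mid=5 arr[5]=26
[0,4] mid=2 arr[2]=18
[0,1] mid=0 arr[0]=2
[1,1] mid=1 arr[1]=12
Total: 4 comparisons


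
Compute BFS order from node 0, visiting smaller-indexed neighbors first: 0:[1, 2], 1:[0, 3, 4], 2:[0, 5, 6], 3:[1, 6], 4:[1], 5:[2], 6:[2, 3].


BFS queue: start with [0]
Visit order: [0, 1, 2, 3, 4, 5, 6]


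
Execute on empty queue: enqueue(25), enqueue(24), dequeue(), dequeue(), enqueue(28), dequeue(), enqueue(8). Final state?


enqueue(25) -> [25]
enqueue(24) -> [25, 24]
dequeue() returns 25 -> [24]
dequeue() returns 24 -> []
enqueue(28) -> [28]
dequeue() returns 28 -> []
enqueue(8) -> [8]
Final queue (front to back): [8]


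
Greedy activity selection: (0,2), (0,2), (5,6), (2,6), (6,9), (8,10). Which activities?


Greedy: pick earliest-ending, then skip overlaps.
Selected (3 activities): [(0, 2), (5, 6), (6, 9)]


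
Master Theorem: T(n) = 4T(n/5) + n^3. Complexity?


a=4, b=5, c=3. log_5(4)=0.861 < c=3. Case 3: O(n^c) = O(n^3)
Complexity: O(n^3)


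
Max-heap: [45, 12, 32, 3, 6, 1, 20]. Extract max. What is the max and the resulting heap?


Max = 45
Replace root with last, heapify down
Resulting heap: [32, 12, 20, 3, 6, 1]


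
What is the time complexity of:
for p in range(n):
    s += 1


Per nesting level: O(n) = O(n)
Complexity: O(n)


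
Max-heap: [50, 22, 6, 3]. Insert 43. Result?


Append 43: [50, 22, 6, 3, 43]
Bubble up: swap idx 4(43) with idx 1(22)
Result: [50, 43, 6, 3, 22]


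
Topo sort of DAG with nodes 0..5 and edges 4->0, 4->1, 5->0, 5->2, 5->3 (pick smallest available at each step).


Kahn's algorithm, process smallest node first
Order: [4, 1, 5, 0, 2, 3]


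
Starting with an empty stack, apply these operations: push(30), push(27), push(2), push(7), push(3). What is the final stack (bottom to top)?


push(30) -> [30]
push(27) -> [30, 27]
push(2) -> [30, 27, 2]
push(7) -> [30, 27, 2, 7]
push(3) -> [30, 27, 2, 7, 3]
Final stack (bottom to top): [30, 27, 2, 7, 3]


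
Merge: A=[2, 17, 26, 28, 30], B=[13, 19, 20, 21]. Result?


Compare heads, take smaller each step.
Merged: [2, 13, 17, 19, 20, 21, 26, 28, 30]


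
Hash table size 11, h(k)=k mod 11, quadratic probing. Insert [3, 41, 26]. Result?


Insertions: 3->slot 3; 41->slot 8; 26->slot 4
Table: [None, None, None, 3, 26, None, None, None, 41, None, None]


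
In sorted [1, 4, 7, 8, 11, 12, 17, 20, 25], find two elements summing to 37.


Two pointers: lo=0, hi=8
Found pair: (12, 25) summing to 37


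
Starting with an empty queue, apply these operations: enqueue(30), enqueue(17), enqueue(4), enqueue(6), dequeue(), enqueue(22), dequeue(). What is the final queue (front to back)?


enqueue(30) -> [30]
enqueue(17) -> [30, 17]
enqueue(4) -> [30, 17, 4]
enqueue(6) -> [30, 17, 4, 6]
dequeue() returns 30 -> [17, 4, 6]
enqueue(22) -> [17, 4, 6, 22]
dequeue() returns 17 -> [4, 6, 22]
Final queue (front to back): [4, 6, 22]


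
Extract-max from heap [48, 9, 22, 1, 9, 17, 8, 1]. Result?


Max = 48
Replace root with last, heapify down
Resulting heap: [22, 9, 17, 1, 9, 1, 8]


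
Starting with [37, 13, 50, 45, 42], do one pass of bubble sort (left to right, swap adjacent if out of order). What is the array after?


After one pass: [13, 37, 45, 42, 50]


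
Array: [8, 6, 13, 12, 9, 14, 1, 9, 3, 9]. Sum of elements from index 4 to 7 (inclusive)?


Prefix sums: [0, 8, 14, 27, 39, 48, 62, 63, 72, 75, 84]
Sum[4..7] = prefix[8] - prefix[4] = 72 - 39 = 33


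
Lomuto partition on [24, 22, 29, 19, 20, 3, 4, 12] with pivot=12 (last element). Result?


Elements <= 12 go left of pivot.
Result: [3, 4, 12, 19, 20, 24, 22, 29], pivot at index 2


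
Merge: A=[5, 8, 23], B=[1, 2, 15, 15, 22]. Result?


Compare heads, take smaller each step.
Merged: [1, 2, 5, 8, 15, 15, 22, 23]


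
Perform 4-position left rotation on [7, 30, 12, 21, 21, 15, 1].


Left rotate by 4: [21, 15, 1, 7, 30, 12, 21]


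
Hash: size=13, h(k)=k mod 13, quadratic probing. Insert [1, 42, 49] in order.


Insertions: 1->slot 1; 42->slot 3; 49->slot 10
Table: [None, 1, None, 42, None, None, None, None, None, None, 49, None, None]


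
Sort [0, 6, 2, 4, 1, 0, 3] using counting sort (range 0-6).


Count array: [2, 1, 1, 1, 1, 0, 1]
Reconstruct: [0, 0, 1, 2, 3, 4, 6]


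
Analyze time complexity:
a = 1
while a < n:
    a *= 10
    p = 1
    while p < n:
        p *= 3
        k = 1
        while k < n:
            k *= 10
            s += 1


Per nesting level: O(log n) * O(log n) * O(log n) = O((log n)^3)
Complexity: O((log n)^3)


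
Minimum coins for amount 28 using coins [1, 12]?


dp[0]=0; dp[i]=1+min(dp[i-c] for c in coins)
...dp[23]=12, dp[24]=2, dp[25]=3, dp[26]=4, dp[27]=5, dp[28]=6
Minimum coins for 28 = 6


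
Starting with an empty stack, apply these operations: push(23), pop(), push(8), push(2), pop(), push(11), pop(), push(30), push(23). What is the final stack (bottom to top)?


push(23) -> [23]
pop() returns 23 -> []
push(8) -> [8]
push(2) -> [8, 2]
pop() returns 2 -> [8]
push(11) -> [8, 11]
pop() returns 11 -> [8]
push(30) -> [8, 30]
push(23) -> [8, 30, 23]
Final stack (bottom to top): [8, 30, 23]


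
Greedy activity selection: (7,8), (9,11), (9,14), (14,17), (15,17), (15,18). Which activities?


Greedy: pick earliest-ending, then skip overlaps.
Selected (3 activities): [(7, 8), (9, 11), (14, 17)]


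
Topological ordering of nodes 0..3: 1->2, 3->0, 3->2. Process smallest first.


Kahn's algorithm, process smallest node first
Order: [1, 3, 0, 2]


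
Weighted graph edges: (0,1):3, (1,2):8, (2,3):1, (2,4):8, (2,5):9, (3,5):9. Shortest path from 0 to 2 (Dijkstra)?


Dijkstra from 0:
Distances: {0: 0, 1: 3, 2: 11, 3: 12, 4: 19, 5: 20}
Shortest distance to 2 = 11, path = [0, 1, 2]


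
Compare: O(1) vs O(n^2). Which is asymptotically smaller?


constant grows slower than quadratic
O(1) is asymptotically smaller; O(n^2) grows faster


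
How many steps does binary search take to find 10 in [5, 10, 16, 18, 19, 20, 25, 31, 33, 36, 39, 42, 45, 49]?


Search for 10:
[0,13] mid=6 arr[6]=25
[0,5] mid=2 arr[2]=16
[0,1] mid=0 arr[0]=5
[1,1] mid=1 arr[1]=10
Total: 4 comparisons


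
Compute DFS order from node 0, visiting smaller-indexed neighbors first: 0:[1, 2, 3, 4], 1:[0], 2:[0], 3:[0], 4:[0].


DFS stack-based: start with [0]
Visit order: [0, 1, 2, 3, 4]


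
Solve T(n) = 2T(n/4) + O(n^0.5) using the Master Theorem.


a=2, b=4, c=0.5. log_4(2)=0.5 = c=0.5. Case 2: O(n^c log n) = O(sqrt(n) log n)
Complexity: O(sqrt(n) log n)


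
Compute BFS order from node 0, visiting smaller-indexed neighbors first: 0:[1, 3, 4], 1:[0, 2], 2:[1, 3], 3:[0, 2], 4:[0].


BFS queue: start with [0]
Visit order: [0, 1, 3, 4, 2]


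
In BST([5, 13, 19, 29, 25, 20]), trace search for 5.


BST root = 5
Search for 5: compare at each node
Path: [5]


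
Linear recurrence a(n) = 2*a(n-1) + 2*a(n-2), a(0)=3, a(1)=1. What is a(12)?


Build bottom-up:
...a(10)=21376, a(11)=58400, a(12)=2*58400+2*21376=159552


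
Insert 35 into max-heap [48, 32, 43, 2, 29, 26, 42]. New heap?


Append 35: [48, 32, 43, 2, 29, 26, 42, 35]
Bubble up: swap idx 7(35) with idx 3(2); swap idx 3(35) with idx 1(32)
Result: [48, 35, 43, 32, 29, 26, 42, 2]


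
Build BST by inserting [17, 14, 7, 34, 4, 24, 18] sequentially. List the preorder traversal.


Root = 17; build tree by BST insertion.
Preorder traversal: [17, 14, 7, 4, 34, 24, 18]


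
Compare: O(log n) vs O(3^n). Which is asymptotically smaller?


logarithmic grows slower than exponential (base 3)
O(log n) is asymptotically smaller; O(3^n) grows faster


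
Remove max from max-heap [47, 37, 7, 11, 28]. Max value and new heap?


Max = 47
Replace root with last, heapify down
Resulting heap: [37, 28, 7, 11]


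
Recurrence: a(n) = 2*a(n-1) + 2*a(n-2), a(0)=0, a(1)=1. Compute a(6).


Build bottom-up:
...a(4)=16, a(5)=44, a(6)=2*44+2*16=120


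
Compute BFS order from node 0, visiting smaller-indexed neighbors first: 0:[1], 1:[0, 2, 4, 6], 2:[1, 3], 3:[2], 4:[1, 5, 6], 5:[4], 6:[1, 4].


BFS queue: start with [0]
Visit order: [0, 1, 2, 4, 6, 3, 5]


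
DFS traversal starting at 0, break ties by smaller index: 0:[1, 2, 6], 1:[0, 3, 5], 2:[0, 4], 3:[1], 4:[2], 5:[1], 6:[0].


DFS stack-based: start with [0]
Visit order: [0, 1, 3, 5, 2, 4, 6]


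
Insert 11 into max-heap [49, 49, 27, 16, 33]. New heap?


Append 11: [49, 49, 27, 16, 33, 11]
Bubble up: no swaps needed
Result: [49, 49, 27, 16, 33, 11]


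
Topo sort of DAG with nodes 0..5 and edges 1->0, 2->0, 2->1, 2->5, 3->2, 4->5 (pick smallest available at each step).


Kahn's algorithm, process smallest node first
Order: [3, 2, 1, 0, 4, 5]


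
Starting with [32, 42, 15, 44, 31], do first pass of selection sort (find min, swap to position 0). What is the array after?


After one pass: [15, 42, 32, 44, 31]


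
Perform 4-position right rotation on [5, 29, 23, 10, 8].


Right rotate by 4: [29, 23, 10, 8, 5]


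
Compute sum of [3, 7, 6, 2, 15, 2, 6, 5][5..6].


Prefix sums: [0, 3, 10, 16, 18, 33, 35, 41, 46]
Sum[5..6] = prefix[7] - prefix[5] = 41 - 33 = 8


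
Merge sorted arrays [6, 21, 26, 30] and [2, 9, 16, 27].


Compare heads, take smaller each step.
Merged: [2, 6, 9, 16, 21, 26, 27, 30]


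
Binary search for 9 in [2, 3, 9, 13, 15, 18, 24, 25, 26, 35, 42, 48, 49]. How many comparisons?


Search for 9:
[0,12] mid=6 arr[6]=24
[0,5] mid=2 arr[2]=9
Total: 2 comparisons


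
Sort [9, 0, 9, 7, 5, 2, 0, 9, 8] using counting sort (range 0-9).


Count array: [2, 0, 1, 0, 0, 1, 0, 1, 1, 3]
Reconstruct: [0, 0, 2, 5, 7, 8, 9, 9, 9]


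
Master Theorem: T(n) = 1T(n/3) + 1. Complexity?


a=1, b=3, c=0. log_3(1)=0 = c=0. Case 2: O(n^c log n) = O(log n)
Complexity: O(log n)


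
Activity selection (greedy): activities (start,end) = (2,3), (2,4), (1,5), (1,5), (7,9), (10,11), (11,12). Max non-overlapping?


Greedy: pick earliest-ending, then skip overlaps.
Selected (4 activities): [(2, 3), (7, 9), (10, 11), (11, 12)]


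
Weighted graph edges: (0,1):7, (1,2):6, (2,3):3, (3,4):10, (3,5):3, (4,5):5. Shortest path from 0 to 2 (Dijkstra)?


Dijkstra from 0:
Distances: {0: 0, 1: 7, 2: 13, 3: 16, 4: 24, 5: 19}
Shortest distance to 2 = 13, path = [0, 1, 2]


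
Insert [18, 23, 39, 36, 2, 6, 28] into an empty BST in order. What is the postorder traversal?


Root = 18; build tree by BST insertion.
Postorder traversal: [6, 2, 28, 36, 39, 23, 18]


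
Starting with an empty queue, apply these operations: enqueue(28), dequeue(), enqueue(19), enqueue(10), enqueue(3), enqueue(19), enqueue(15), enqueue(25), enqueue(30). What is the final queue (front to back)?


enqueue(28) -> [28]
dequeue() returns 28 -> []
enqueue(19) -> [19]
enqueue(10) -> [19, 10]
enqueue(3) -> [19, 10, 3]
enqueue(19) -> [19, 10, 3, 19]
enqueue(15) -> [19, 10, 3, 19, 15]
enqueue(25) -> [19, 10, 3, 19, 15, 25]
enqueue(30) -> [19, 10, 3, 19, 15, 25, 30]
Final queue (front to back): [19, 10, 3, 19, 15, 25, 30]


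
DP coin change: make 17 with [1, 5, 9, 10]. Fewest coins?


dp[0]=0; dp[i]=1+min(dp[i-c] for c in coins)
...dp[12]=3, dp[13]=4, dp[14]=2, dp[15]=2, dp[16]=3, dp[17]=4
Minimum coins for 17 = 4


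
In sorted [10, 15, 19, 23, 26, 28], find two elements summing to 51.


Two pointers: lo=0, hi=5
Found pair: (23, 28) summing to 51


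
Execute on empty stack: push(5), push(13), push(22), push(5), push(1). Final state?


push(5) -> [5]
push(13) -> [5, 13]
push(22) -> [5, 13, 22]
push(5) -> [5, 13, 22, 5]
push(1) -> [5, 13, 22, 5, 1]
Final stack (bottom to top): [5, 13, 22, 5, 1]


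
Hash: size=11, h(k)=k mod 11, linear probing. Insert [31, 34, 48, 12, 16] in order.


Insertions: 31->slot 9; 34->slot 1; 48->slot 4; 12->slot 2; 16->slot 5
Table: [None, 34, 12, None, 48, 16, None, None, None, 31, None]


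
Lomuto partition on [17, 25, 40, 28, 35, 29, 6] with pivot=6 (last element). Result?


Elements <= 6 go left of pivot.
Result: [6, 25, 40, 28, 35, 29, 17], pivot at index 0


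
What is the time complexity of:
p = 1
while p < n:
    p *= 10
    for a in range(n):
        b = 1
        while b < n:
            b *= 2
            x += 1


Per nesting level: O(log n) * O(n) * O(log n) = O(n (log n)^2)
Complexity: O(n (log n)^2)


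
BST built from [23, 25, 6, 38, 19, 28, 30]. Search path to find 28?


BST root = 23
Search for 28: compare at each node
Path: [23, 25, 38, 28]


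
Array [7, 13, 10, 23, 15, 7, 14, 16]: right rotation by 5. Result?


Right rotate by 5: [23, 15, 7, 14, 16, 7, 13, 10]


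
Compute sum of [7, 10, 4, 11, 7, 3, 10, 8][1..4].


Prefix sums: [0, 7, 17, 21, 32, 39, 42, 52, 60]
Sum[1..4] = prefix[5] - prefix[1] = 39 - 7 = 32


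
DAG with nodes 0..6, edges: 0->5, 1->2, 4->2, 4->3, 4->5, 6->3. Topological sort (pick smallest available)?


Kahn's algorithm, process smallest node first
Order: [0, 1, 4, 2, 5, 6, 3]


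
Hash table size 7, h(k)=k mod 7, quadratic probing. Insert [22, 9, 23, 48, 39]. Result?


Insertions: 22->slot 1; 9->slot 2; 23->slot 3; 48->slot 6; 39->slot 4
Table: [None, 22, 9, 23, 39, None, 48]


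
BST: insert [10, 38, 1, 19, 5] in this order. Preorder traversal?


Root = 10; build tree by BST insertion.
Preorder traversal: [10, 1, 5, 38, 19]


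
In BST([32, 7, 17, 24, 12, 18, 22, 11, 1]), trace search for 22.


BST root = 32
Search for 22: compare at each node
Path: [32, 7, 17, 24, 18, 22]


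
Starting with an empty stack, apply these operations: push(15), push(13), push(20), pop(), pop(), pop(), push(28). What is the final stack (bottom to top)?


push(15) -> [15]
push(13) -> [15, 13]
push(20) -> [15, 13, 20]
pop() returns 20 -> [15, 13]
pop() returns 13 -> [15]
pop() returns 15 -> []
push(28) -> [28]
Final stack (bottom to top): [28]


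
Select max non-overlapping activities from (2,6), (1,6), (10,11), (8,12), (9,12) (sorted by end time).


Greedy: pick earliest-ending, then skip overlaps.
Selected (2 activities): [(2, 6), (10, 11)]


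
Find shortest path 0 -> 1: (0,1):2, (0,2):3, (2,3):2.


Dijkstra from 0:
Distances: {0: 0, 1: 2, 2: 3, 3: 5}
Shortest distance to 1 = 2, path = [0, 1]


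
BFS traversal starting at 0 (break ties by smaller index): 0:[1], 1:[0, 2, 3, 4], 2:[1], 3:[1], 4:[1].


BFS queue: start with [0]
Visit order: [0, 1, 2, 3, 4]


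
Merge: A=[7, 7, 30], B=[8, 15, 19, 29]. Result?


Compare heads, take smaller each step.
Merged: [7, 7, 8, 15, 19, 29, 30]


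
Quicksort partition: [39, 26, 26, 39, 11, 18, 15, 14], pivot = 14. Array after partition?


Elements <= 14 go left of pivot.
Result: [11, 14, 26, 39, 39, 18, 15, 26], pivot at index 1


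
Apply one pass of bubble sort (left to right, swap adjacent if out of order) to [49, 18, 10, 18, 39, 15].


After one pass: [18, 10, 18, 39, 15, 49]


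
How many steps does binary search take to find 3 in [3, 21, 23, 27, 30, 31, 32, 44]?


Search for 3:
[0,7] mid=3 arr[3]=27
[0,2] mid=1 arr[1]=21
[0,0] mid=0 arr[0]=3
Total: 3 comparisons


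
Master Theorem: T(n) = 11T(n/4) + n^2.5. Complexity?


a=11, b=4, c=2.5. log_4(11)=1.730 < c=2.5. Case 3: O(n^c) = O(n^2.500)
Complexity: O(n^2.500)


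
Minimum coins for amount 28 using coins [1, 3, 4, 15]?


dp[0]=0; dp[i]=1+min(dp[i-c] for c in coins)
...dp[23]=3, dp[24]=4, dp[25]=4, dp[26]=4, dp[27]=4, dp[28]=5
Minimum coins for 28 = 5


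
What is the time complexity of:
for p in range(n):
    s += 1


Per nesting level: O(n) = O(n)
Complexity: O(n)


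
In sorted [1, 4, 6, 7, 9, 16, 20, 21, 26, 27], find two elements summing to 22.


Two pointers: lo=0, hi=9
Found pair: (1, 21) summing to 22


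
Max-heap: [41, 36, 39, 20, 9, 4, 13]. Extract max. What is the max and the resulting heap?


Max = 41
Replace root with last, heapify down
Resulting heap: [39, 36, 13, 20, 9, 4]


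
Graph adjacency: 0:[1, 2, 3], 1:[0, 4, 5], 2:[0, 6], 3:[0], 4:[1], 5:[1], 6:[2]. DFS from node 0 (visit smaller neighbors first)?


DFS stack-based: start with [0]
Visit order: [0, 1, 4, 5, 2, 6, 3]


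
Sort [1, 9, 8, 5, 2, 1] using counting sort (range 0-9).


Count array: [0, 2, 1, 0, 0, 1, 0, 0, 1, 1]
Reconstruct: [1, 1, 2, 5, 8, 9]


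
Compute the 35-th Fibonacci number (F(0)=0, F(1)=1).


F(n)=F(n-1)+F(n-2)
...F(33)=3524578, F(34)=5702887, F(35)=9227465


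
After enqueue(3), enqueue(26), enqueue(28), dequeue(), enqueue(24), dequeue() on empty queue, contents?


enqueue(3) -> [3]
enqueue(26) -> [3, 26]
enqueue(28) -> [3, 26, 28]
dequeue() returns 3 -> [26, 28]
enqueue(24) -> [26, 28, 24]
dequeue() returns 26 -> [28, 24]
Final queue (front to back): [28, 24]


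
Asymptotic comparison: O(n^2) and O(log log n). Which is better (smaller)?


double-logarithmic grows slower than quadratic
O(log log n) is asymptotically smaller; O(n^2) grows faster


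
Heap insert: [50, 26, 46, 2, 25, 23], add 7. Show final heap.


Append 7: [50, 26, 46, 2, 25, 23, 7]
Bubble up: no swaps needed
Result: [50, 26, 46, 2, 25, 23, 7]


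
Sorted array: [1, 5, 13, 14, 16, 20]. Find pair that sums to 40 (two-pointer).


Two pointers: lo=0, hi=5
No pair sums to 40


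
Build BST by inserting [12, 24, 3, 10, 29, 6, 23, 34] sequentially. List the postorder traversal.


Root = 12; build tree by BST insertion.
Postorder traversal: [6, 10, 3, 23, 34, 29, 24, 12]


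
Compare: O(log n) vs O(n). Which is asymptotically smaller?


logarithmic grows slower than linear
O(log n) is asymptotically smaller; O(n) grows faster


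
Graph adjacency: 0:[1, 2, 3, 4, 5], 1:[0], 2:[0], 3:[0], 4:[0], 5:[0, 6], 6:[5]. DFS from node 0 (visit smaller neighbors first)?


DFS stack-based: start with [0]
Visit order: [0, 1, 2, 3, 4, 5, 6]


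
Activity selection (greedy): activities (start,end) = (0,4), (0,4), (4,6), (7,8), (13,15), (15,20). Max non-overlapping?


Greedy: pick earliest-ending, then skip overlaps.
Selected (5 activities): [(0, 4), (4, 6), (7, 8), (13, 15), (15, 20)]


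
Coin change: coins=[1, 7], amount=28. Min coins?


dp[0]=0; dp[i]=1+min(dp[i-c] for c in coins)
...dp[23]=5, dp[24]=6, dp[25]=7, dp[26]=8, dp[27]=9, dp[28]=4
Minimum coins for 28 = 4


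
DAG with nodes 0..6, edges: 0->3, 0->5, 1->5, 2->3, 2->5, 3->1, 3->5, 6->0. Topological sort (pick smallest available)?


Kahn's algorithm, process smallest node first
Order: [2, 4, 6, 0, 3, 1, 5]


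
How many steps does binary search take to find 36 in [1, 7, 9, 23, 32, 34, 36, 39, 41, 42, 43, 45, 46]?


Search for 36:
[0,12] mid=6 arr[6]=36
Total: 1 comparisons


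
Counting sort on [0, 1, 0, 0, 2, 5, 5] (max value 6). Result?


Count array: [3, 1, 1, 0, 0, 2, 0]
Reconstruct: [0, 0, 0, 1, 2, 5, 5]


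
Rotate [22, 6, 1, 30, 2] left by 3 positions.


Left rotate by 3: [30, 2, 22, 6, 1]


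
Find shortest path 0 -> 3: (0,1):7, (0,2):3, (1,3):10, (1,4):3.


Dijkstra from 0:
Distances: {0: 0, 1: 7, 2: 3, 3: 17, 4: 10}
Shortest distance to 3 = 17, path = [0, 1, 3]


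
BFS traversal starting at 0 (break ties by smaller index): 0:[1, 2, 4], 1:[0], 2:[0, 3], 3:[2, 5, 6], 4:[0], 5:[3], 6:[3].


BFS queue: start with [0]
Visit order: [0, 1, 2, 4, 3, 5, 6]


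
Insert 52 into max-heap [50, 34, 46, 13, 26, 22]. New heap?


Append 52: [50, 34, 46, 13, 26, 22, 52]
Bubble up: swap idx 6(52) with idx 2(46); swap idx 2(52) with idx 0(50)
Result: [52, 34, 50, 13, 26, 22, 46]


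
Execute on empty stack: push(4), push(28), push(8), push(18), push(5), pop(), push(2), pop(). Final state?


push(4) -> [4]
push(28) -> [4, 28]
push(8) -> [4, 28, 8]
push(18) -> [4, 28, 8, 18]
push(5) -> [4, 28, 8, 18, 5]
pop() returns 5 -> [4, 28, 8, 18]
push(2) -> [4, 28, 8, 18, 2]
pop() returns 2 -> [4, 28, 8, 18]
Final stack (bottom to top): [4, 28, 8, 18]


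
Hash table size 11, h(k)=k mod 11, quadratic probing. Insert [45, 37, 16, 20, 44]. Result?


Insertions: 45->slot 1; 37->slot 4; 16->slot 5; 20->slot 9; 44->slot 0
Table: [44, 45, None, None, 37, 16, None, None, None, 20, None]


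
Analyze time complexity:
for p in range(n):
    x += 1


Per nesting level: O(n) = O(n)
Complexity: O(n)


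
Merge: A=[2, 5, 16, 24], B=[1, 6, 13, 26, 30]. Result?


Compare heads, take smaller each step.
Merged: [1, 2, 5, 6, 13, 16, 24, 26, 30]


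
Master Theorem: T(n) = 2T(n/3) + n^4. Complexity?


a=2, b=3, c=4. log_3(2)=0.631 < c=4. Case 3: O(n^c) = O(n^4)
Complexity: O(n^4)


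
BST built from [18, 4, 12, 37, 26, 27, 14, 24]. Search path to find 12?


BST root = 18
Search for 12: compare at each node
Path: [18, 4, 12]


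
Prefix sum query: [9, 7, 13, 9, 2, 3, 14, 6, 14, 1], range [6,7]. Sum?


Prefix sums: [0, 9, 16, 29, 38, 40, 43, 57, 63, 77, 78]
Sum[6..7] = prefix[8] - prefix[6] = 63 - 43 = 20


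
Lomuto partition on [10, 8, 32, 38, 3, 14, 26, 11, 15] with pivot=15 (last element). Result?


Elements <= 15 go left of pivot.
Result: [10, 8, 3, 14, 11, 15, 26, 32, 38], pivot at index 5


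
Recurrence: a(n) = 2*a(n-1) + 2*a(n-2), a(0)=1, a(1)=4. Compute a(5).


Build bottom-up:
...a(3)=28, a(4)=76, a(5)=2*76+2*28=208


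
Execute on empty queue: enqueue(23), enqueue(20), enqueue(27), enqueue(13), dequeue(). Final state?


enqueue(23) -> [23]
enqueue(20) -> [23, 20]
enqueue(27) -> [23, 20, 27]
enqueue(13) -> [23, 20, 27, 13]
dequeue() returns 23 -> [20, 27, 13]
Final queue (front to back): [20, 27, 13]


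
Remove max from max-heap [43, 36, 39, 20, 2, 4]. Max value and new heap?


Max = 43
Replace root with last, heapify down
Resulting heap: [39, 36, 4, 20, 2]


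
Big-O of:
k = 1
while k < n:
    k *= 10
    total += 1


Per nesting level: O(log n) = O(log n)
Complexity: O(log n)


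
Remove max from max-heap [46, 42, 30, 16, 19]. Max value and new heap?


Max = 46
Replace root with last, heapify down
Resulting heap: [42, 19, 30, 16]


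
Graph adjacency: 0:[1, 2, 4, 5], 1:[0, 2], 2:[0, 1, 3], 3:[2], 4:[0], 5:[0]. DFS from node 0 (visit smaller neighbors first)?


DFS stack-based: start with [0]
Visit order: [0, 1, 2, 3, 4, 5]


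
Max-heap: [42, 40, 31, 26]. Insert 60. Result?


Append 60: [42, 40, 31, 26, 60]
Bubble up: swap idx 4(60) with idx 1(40); swap idx 1(60) with idx 0(42)
Result: [60, 42, 31, 26, 40]


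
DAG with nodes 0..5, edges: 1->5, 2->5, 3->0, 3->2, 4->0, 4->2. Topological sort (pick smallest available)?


Kahn's algorithm, process smallest node first
Order: [1, 3, 4, 0, 2, 5]


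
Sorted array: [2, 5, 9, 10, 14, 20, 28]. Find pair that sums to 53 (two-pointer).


Two pointers: lo=0, hi=6
No pair sums to 53


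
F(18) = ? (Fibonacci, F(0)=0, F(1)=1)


F(n)=F(n-1)+F(n-2)
...F(16)=987, F(17)=1597, F(18)=2584


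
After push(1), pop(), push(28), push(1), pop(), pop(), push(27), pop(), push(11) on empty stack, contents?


push(1) -> [1]
pop() returns 1 -> []
push(28) -> [28]
push(1) -> [28, 1]
pop() returns 1 -> [28]
pop() returns 28 -> []
push(27) -> [27]
pop() returns 27 -> []
push(11) -> [11]
Final stack (bottom to top): [11]


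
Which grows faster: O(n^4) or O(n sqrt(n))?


n^1.5 grows slower than quartic
O(n sqrt(n)) is asymptotically smaller; O(n^4) grows faster


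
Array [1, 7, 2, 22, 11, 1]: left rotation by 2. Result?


Left rotate by 2: [2, 22, 11, 1, 1, 7]


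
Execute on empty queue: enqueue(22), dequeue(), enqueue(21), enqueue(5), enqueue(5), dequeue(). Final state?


enqueue(22) -> [22]
dequeue() returns 22 -> []
enqueue(21) -> [21]
enqueue(5) -> [21, 5]
enqueue(5) -> [21, 5, 5]
dequeue() returns 21 -> [5, 5]
Final queue (front to back): [5, 5]


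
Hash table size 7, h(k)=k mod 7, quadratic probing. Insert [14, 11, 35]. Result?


Insertions: 14->slot 0; 11->slot 4; 35->slot 1
Table: [14, 35, None, None, 11, None, None]


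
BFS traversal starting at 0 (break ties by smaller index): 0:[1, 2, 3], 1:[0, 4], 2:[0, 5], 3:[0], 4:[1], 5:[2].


BFS queue: start with [0]
Visit order: [0, 1, 2, 3, 4, 5]


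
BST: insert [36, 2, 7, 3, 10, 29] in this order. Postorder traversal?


Root = 36; build tree by BST insertion.
Postorder traversal: [3, 29, 10, 7, 2, 36]


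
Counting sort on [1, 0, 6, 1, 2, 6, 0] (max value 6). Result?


Count array: [2, 2, 1, 0, 0, 0, 2]
Reconstruct: [0, 0, 1, 1, 2, 6, 6]


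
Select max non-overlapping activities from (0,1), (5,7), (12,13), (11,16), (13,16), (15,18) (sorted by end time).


Greedy: pick earliest-ending, then skip overlaps.
Selected (4 activities): [(0, 1), (5, 7), (12, 13), (13, 16)]


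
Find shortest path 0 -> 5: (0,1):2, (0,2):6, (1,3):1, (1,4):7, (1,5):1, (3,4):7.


Dijkstra from 0:
Distances: {0: 0, 1: 2, 2: 6, 3: 3, 4: 9, 5: 3}
Shortest distance to 5 = 3, path = [0, 1, 5]


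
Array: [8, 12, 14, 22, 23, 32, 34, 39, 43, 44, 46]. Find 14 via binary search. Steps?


Search for 14:
[0,10] mid=5 arr[5]=32
[0,4] mid=2 arr[2]=14
Total: 2 comparisons


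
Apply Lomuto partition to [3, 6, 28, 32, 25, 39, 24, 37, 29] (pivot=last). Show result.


Elements <= 29 go left of pivot.
Result: [3, 6, 28, 25, 24, 29, 32, 37, 39], pivot at index 5


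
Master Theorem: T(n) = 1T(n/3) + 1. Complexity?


a=1, b=3, c=0. log_3(1)=0 = c=0. Case 2: O(n^c log n) = O(log n)
Complexity: O(log n)


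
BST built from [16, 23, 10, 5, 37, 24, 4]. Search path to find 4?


BST root = 16
Search for 4: compare at each node
Path: [16, 10, 5, 4]


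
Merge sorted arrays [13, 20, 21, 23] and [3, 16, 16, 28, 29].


Compare heads, take smaller each step.
Merged: [3, 13, 16, 16, 20, 21, 23, 28, 29]


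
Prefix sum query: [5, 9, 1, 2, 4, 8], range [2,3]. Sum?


Prefix sums: [0, 5, 14, 15, 17, 21, 29]
Sum[2..3] = prefix[4] - prefix[2] = 17 - 14 = 3


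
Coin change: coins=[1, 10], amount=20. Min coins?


dp[0]=0; dp[i]=1+min(dp[i-c] for c in coins)
...dp[15]=6, dp[16]=7, dp[17]=8, dp[18]=9, dp[19]=10, dp[20]=2
Minimum coins for 20 = 2


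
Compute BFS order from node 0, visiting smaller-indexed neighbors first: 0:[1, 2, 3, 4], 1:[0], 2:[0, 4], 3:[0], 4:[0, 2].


BFS queue: start with [0]
Visit order: [0, 1, 2, 3, 4]


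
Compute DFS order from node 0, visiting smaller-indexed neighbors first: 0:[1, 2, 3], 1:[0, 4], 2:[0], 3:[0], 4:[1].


DFS stack-based: start with [0]
Visit order: [0, 1, 4, 2, 3]


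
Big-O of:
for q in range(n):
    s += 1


Per nesting level: O(n) = O(n)
Complexity: O(n)


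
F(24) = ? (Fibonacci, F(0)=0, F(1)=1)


F(n)=F(n-1)+F(n-2)
...F(22)=17711, F(23)=28657, F(24)=46368


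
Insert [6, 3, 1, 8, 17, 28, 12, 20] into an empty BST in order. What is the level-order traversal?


Root = 6; build tree by BST insertion.
Level-Order traversal: [6, 3, 8, 1, 17, 12, 28, 20]


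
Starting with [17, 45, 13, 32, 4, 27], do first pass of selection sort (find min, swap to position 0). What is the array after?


After one pass: [4, 45, 13, 32, 17, 27]


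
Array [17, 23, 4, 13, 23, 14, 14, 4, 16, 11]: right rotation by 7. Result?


Right rotate by 7: [13, 23, 14, 14, 4, 16, 11, 17, 23, 4]


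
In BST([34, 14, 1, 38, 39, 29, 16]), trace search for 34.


BST root = 34
Search for 34: compare at each node
Path: [34]


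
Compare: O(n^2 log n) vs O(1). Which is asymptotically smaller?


constant grows slower than n^2 log n
O(1) is asymptotically smaller; O(n^2 log n) grows faster


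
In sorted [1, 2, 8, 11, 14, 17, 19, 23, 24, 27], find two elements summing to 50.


Two pointers: lo=0, hi=9
Found pair: (23, 27) summing to 50


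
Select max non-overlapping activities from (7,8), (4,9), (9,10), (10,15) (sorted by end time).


Greedy: pick earliest-ending, then skip overlaps.
Selected (3 activities): [(7, 8), (9, 10), (10, 15)]


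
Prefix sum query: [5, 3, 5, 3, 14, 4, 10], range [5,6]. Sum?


Prefix sums: [0, 5, 8, 13, 16, 30, 34, 44]
Sum[5..6] = prefix[7] - prefix[5] = 44 - 30 = 14


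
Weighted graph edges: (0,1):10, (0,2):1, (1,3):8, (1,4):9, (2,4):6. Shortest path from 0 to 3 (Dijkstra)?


Dijkstra from 0:
Distances: {0: 0, 1: 10, 2: 1, 3: 18, 4: 7}
Shortest distance to 3 = 18, path = [0, 1, 3]


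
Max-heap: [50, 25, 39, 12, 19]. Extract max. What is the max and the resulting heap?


Max = 50
Replace root with last, heapify down
Resulting heap: [39, 25, 19, 12]


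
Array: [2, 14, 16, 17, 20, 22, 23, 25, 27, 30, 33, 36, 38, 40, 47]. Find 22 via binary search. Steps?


Search for 22:
[0,14] mid=7 arr[7]=25
[0,6] mid=3 arr[3]=17
[4,6] mid=5 arr[5]=22
Total: 3 comparisons


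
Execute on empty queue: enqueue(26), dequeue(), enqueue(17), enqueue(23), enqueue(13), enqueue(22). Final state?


enqueue(26) -> [26]
dequeue() returns 26 -> []
enqueue(17) -> [17]
enqueue(23) -> [17, 23]
enqueue(13) -> [17, 23, 13]
enqueue(22) -> [17, 23, 13, 22]
Final queue (front to back): [17, 23, 13, 22]


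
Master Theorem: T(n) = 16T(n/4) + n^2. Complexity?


a=16, b=4, c=2. log_4(16)=2 = c=2. Case 2: O(n^c log n) = O(n^2 log n)
Complexity: O(n^2 log n)


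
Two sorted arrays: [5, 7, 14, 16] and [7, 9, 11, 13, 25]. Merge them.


Compare heads, take smaller each step.
Merged: [5, 7, 7, 9, 11, 13, 14, 16, 25]


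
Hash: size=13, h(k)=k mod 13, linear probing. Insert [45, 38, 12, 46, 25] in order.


Insertions: 45->slot 6; 38->slot 12; 12->slot 0; 46->slot 7; 25->slot 1
Table: [12, 25, None, None, None, None, 45, 46, None, None, None, None, 38]


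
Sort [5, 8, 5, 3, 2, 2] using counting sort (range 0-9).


Count array: [0, 0, 2, 1, 0, 2, 0, 0, 1, 0]
Reconstruct: [2, 2, 3, 5, 5, 8]


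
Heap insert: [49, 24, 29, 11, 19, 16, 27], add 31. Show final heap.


Append 31: [49, 24, 29, 11, 19, 16, 27, 31]
Bubble up: swap idx 7(31) with idx 3(11); swap idx 3(31) with idx 1(24)
Result: [49, 31, 29, 24, 19, 16, 27, 11]


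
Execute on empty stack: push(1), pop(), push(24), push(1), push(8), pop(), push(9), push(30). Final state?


push(1) -> [1]
pop() returns 1 -> []
push(24) -> [24]
push(1) -> [24, 1]
push(8) -> [24, 1, 8]
pop() returns 8 -> [24, 1]
push(9) -> [24, 1, 9]
push(30) -> [24, 1, 9, 30]
Final stack (bottom to top): [24, 1, 9, 30]


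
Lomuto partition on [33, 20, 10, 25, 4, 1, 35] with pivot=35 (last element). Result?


Elements <= 35 go left of pivot.
Result: [33, 20, 10, 25, 4, 1, 35], pivot at index 6


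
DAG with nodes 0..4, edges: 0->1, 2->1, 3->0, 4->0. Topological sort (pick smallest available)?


Kahn's algorithm, process smallest node first
Order: [2, 3, 4, 0, 1]


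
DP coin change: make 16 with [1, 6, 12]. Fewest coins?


dp[0]=0; dp[i]=1+min(dp[i-c] for c in coins)
...dp[11]=6, dp[12]=1, dp[13]=2, dp[14]=3, dp[15]=4, dp[16]=5
Minimum coins for 16 = 5


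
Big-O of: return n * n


Analysis: constant-time operation, no loop
Complexity: O(1)


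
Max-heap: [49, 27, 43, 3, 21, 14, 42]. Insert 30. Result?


Append 30: [49, 27, 43, 3, 21, 14, 42, 30]
Bubble up: swap idx 7(30) with idx 3(3); swap idx 3(30) with idx 1(27)
Result: [49, 30, 43, 27, 21, 14, 42, 3]


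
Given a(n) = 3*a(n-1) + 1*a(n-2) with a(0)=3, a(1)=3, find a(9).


Build bottom-up:
...a(7)=4647, a(8)=15348, a(9)=3*15348+1*4647=50691


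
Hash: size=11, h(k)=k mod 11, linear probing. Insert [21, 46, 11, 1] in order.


Insertions: 21->slot 10; 46->slot 2; 11->slot 0; 1->slot 1
Table: [11, 1, 46, None, None, None, None, None, None, None, 21]


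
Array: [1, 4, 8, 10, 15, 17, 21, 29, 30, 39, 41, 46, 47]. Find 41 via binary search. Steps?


Search for 41:
[0,12] mid=6 arr[6]=21
[7,12] mid=9 arr[9]=39
[10,12] mid=11 arr[11]=46
[10,10] mid=10 arr[10]=41
Total: 4 comparisons


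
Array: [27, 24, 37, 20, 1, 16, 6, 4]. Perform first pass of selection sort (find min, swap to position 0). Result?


After one pass: [1, 24, 37, 20, 27, 16, 6, 4]


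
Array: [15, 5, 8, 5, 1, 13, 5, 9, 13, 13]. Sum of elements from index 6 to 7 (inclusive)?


Prefix sums: [0, 15, 20, 28, 33, 34, 47, 52, 61, 74, 87]
Sum[6..7] = prefix[8] - prefix[6] = 61 - 47 = 14


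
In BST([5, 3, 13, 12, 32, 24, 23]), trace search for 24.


BST root = 5
Search for 24: compare at each node
Path: [5, 13, 32, 24]


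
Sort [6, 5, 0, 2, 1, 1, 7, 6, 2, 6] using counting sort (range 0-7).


Count array: [1, 2, 2, 0, 0, 1, 3, 1]
Reconstruct: [0, 1, 1, 2, 2, 5, 6, 6, 6, 7]


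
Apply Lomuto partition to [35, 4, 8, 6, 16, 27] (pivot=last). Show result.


Elements <= 27 go left of pivot.
Result: [4, 8, 6, 16, 27, 35], pivot at index 4


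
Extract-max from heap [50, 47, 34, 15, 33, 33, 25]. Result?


Max = 50
Replace root with last, heapify down
Resulting heap: [47, 33, 34, 15, 25, 33]


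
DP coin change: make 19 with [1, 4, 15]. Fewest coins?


dp[0]=0; dp[i]=1+min(dp[i-c] for c in coins)
...dp[14]=5, dp[15]=1, dp[16]=2, dp[17]=3, dp[18]=4, dp[19]=2
Minimum coins for 19 = 2


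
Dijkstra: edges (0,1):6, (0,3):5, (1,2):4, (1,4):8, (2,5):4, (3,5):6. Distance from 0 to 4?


Dijkstra from 0:
Distances: {0: 0, 1: 6, 2: 10, 3: 5, 4: 14, 5: 11}
Shortest distance to 4 = 14, path = [0, 1, 4]


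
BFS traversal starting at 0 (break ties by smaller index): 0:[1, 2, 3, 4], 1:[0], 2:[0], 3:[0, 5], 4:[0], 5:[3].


BFS queue: start with [0]
Visit order: [0, 1, 2, 3, 4, 5]


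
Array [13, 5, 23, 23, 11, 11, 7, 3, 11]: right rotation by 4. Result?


Right rotate by 4: [11, 7, 3, 11, 13, 5, 23, 23, 11]


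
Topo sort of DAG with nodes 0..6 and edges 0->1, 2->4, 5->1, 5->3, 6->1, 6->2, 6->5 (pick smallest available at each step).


Kahn's algorithm, process smallest node first
Order: [0, 6, 2, 4, 5, 1, 3]


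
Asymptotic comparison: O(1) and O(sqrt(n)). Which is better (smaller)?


constant grows slower than sublinear
O(1) is asymptotically smaller; O(sqrt(n)) grows faster


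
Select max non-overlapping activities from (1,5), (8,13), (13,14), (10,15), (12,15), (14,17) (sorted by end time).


Greedy: pick earliest-ending, then skip overlaps.
Selected (4 activities): [(1, 5), (8, 13), (13, 14), (14, 17)]


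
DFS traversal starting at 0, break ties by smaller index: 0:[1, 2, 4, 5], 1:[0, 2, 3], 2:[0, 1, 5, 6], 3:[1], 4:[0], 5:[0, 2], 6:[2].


DFS stack-based: start with [0]
Visit order: [0, 1, 2, 5, 6, 3, 4]


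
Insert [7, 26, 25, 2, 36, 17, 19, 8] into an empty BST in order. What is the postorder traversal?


Root = 7; build tree by BST insertion.
Postorder traversal: [2, 8, 19, 17, 25, 36, 26, 7]


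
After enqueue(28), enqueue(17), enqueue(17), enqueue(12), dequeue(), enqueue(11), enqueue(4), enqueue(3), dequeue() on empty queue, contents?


enqueue(28) -> [28]
enqueue(17) -> [28, 17]
enqueue(17) -> [28, 17, 17]
enqueue(12) -> [28, 17, 17, 12]
dequeue() returns 28 -> [17, 17, 12]
enqueue(11) -> [17, 17, 12, 11]
enqueue(4) -> [17, 17, 12, 11, 4]
enqueue(3) -> [17, 17, 12, 11, 4, 3]
dequeue() returns 17 -> [17, 12, 11, 4, 3]
Final queue (front to back): [17, 12, 11, 4, 3]


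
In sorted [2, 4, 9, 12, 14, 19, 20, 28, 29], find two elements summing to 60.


Two pointers: lo=0, hi=8
No pair sums to 60


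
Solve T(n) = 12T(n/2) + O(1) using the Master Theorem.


a=12, b=2, c=0. log_2(12)=3.585 > c=0. Case 1: O(n^log_b(a)) = O(n^3.585)
Complexity: O(n^3.585)


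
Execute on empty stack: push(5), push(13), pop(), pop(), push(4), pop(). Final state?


push(5) -> [5]
push(13) -> [5, 13]
pop() returns 13 -> [5]
pop() returns 5 -> []
push(4) -> [4]
pop() returns 4 -> []
Final stack (bottom to top): []


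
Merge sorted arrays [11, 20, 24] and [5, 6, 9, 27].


Compare heads, take smaller each step.
Merged: [5, 6, 9, 11, 20, 24, 27]


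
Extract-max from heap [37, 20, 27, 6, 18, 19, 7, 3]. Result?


Max = 37
Replace root with last, heapify down
Resulting heap: [27, 20, 19, 6, 18, 3, 7]


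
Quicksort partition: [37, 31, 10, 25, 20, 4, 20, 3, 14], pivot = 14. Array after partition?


Elements <= 14 go left of pivot.
Result: [10, 4, 3, 14, 20, 31, 20, 37, 25], pivot at index 3


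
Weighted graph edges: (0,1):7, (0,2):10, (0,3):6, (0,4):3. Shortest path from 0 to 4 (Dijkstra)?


Dijkstra from 0:
Distances: {0: 0, 1: 7, 2: 10, 3: 6, 4: 3}
Shortest distance to 4 = 3, path = [0, 4]


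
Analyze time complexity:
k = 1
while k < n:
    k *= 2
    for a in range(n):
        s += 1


Per nesting level: O(log n) * O(n) = O(n log n)
Complexity: O(n log n)


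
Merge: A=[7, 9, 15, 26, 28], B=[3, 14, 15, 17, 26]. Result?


Compare heads, take smaller each step.
Merged: [3, 7, 9, 14, 15, 15, 17, 26, 26, 28]


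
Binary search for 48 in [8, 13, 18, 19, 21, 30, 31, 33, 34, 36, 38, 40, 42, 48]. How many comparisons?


Search for 48:
[0,13] mid=6 arr[6]=31
[7,13] mid=10 arr[10]=38
[11,13] mid=12 arr[12]=42
[13,13] mid=13 arr[13]=48
Total: 4 comparisons


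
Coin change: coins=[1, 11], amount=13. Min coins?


dp[0]=0; dp[i]=1+min(dp[i-c] for c in coins)
...dp[8]=8, dp[9]=9, dp[10]=10, dp[11]=1, dp[12]=2, dp[13]=3
Minimum coins for 13 = 3


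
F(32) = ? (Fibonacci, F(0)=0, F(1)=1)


F(n)=F(n-1)+F(n-2)
...F(30)=832040, F(31)=1346269, F(32)=2178309


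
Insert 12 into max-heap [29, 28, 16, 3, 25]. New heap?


Append 12: [29, 28, 16, 3, 25, 12]
Bubble up: no swaps needed
Result: [29, 28, 16, 3, 25, 12]


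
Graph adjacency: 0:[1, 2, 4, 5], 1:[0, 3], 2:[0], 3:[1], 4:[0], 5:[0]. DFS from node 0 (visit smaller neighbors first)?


DFS stack-based: start with [0]
Visit order: [0, 1, 3, 2, 4, 5]


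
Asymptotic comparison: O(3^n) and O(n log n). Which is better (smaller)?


linearithmic grows slower than exponential (base 3)
O(n log n) is asymptotically smaller; O(3^n) grows faster


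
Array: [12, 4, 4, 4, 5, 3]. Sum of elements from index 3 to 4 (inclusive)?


Prefix sums: [0, 12, 16, 20, 24, 29, 32]
Sum[3..4] = prefix[5] - prefix[3] = 29 - 20 = 9


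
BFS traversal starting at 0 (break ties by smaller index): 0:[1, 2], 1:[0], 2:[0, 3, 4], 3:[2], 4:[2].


BFS queue: start with [0]
Visit order: [0, 1, 2, 3, 4]


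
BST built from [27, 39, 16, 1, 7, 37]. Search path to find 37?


BST root = 27
Search for 37: compare at each node
Path: [27, 39, 37]


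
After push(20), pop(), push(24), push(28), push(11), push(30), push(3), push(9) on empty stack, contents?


push(20) -> [20]
pop() returns 20 -> []
push(24) -> [24]
push(28) -> [24, 28]
push(11) -> [24, 28, 11]
push(30) -> [24, 28, 11, 30]
push(3) -> [24, 28, 11, 30, 3]
push(9) -> [24, 28, 11, 30, 3, 9]
Final stack (bottom to top): [24, 28, 11, 30, 3, 9]


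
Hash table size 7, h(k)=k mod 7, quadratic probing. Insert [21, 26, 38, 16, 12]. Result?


Insertions: 21->slot 0; 26->slot 5; 38->slot 3; 16->slot 2; 12->slot 6
Table: [21, None, 16, 38, None, 26, 12]


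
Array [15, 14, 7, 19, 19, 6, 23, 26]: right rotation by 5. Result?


Right rotate by 5: [19, 19, 6, 23, 26, 15, 14, 7]


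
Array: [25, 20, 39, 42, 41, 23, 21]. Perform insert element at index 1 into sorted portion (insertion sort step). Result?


After one pass: [20, 25, 39, 42, 41, 23, 21]


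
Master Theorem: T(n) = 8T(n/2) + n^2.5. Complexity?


a=8, b=2, c=2.5. log_2(8)=3 > c=2.5. Case 1: O(n^log_b(a)) = O(n^3)
Complexity: O(n^3)


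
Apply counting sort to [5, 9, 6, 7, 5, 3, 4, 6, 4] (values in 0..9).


Count array: [0, 0, 0, 1, 2, 2, 2, 1, 0, 1]
Reconstruct: [3, 4, 4, 5, 5, 6, 6, 7, 9]
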